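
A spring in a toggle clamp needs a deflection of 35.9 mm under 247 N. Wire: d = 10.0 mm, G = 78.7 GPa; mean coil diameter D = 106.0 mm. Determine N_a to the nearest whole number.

12

Required rate k = F/δ = 247/35.9 = 6.8802 N/mm
N_a = Gd⁴/(8D³k) = (78.7×10³ × 10.0⁴)/(8 × 106.0³ × 6.8802)
    = 7.87e+08 / 6.55556e+07 = 12.01 → 12 coils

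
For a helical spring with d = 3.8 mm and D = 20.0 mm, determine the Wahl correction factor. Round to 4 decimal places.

1.2928

C = D/d = 20.0/3.8 = 5.2632
K_W = (4C−1)/(4C−4) + 0.615/C = 20.053/17.053 + 0.1168 = 1.2928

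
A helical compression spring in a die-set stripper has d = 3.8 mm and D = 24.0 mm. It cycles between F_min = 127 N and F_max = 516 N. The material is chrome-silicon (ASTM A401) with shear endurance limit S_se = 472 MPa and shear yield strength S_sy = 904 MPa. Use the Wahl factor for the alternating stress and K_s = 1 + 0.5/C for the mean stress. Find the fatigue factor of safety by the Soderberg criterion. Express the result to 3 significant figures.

C = D/d = 24.0/3.8 = 6.3158; K_W = (4C−1)/(4C−4)+0.615/C = 1.2385; K_s = 1+0.5/C = 1.0792
F_a = (F_max−F_min)/2 = 194.5 N; F_m = (F_max+F_min)/2 = 321.5 N
τ_a = K_W·8F_aD/(πd³) = 1.2385 × 216.63 = 268.29 MPa
τ_m = K_s·8F_mD/(πd³) = 1.0792 × 358.08 = 386.43 MPa
Soderberg: 1/n_f = τ_a/S_se + τ_m/S_sy = 268.29/472 + 386.43/904 = 0.56841 + 0.42747 = 0.99588
n_f = 1/0.99588 = 1.004

1.00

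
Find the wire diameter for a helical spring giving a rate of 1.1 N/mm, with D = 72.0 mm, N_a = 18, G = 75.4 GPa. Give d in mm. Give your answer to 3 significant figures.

5.29 mm

d = (8D³N_a·k / G)^(1/4) = (8·72.0³·18·1.1 / (75.4×10³))^0.25
  = (784.12)^0.25 = 5.2917 mm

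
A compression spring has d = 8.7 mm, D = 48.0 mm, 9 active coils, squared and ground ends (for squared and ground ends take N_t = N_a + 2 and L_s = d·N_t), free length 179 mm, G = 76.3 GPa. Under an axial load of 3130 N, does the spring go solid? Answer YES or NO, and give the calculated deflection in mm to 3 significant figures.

k = Gd⁴/(8D³N_a) = (76.3×10³)(8.7⁴)/(8·48.0³·9) = 54.897 N/mm
N_t = 11; L_s = 8.7·11 = 95.7 mm; δ_solid = L₀ − L_s = 179 − 95.7 = 83.3 mm
δ = F/k = 3130/54.897 = 57.016 mm
δ < δ_solid → spring does not go solid

NO, δ = 57.0 mm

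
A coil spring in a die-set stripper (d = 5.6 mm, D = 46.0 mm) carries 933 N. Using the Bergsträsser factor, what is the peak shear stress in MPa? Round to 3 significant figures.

727 MPa

Spring index C = D/d = 46.0/5.6 = 8.2143
K_B = (4C+2)/(4C−3) = 34.857/29.857 = 1.1675
τ₀ = 8FD/(πd³) = 8·933·46.0/(π·5.6³) = 343344/551.71 = 622.32 MPa
τ_max = K·τ₀ = 1.1675 × 622.32 = 726.54 MPa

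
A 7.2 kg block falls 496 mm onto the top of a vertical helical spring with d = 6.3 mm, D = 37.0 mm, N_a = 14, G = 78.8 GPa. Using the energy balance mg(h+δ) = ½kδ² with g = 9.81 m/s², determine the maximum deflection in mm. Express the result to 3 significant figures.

k = Gd⁴/(8D³N_a) = (78.8×10³)(6.3⁴)/(8·37.0³·14) = 21.881 N/mm
W = mg = 7.2 × 9.81 = 70.632 N
½kδ² − Wδ − Wh = 0 → δ = (W + √(W² + 2kWh))/k
δ = (70.632 + √(4988.9 + 1.53313e+06))/21.881 = (70.632 + 1240.2)/21.881 = 59.908 mm

59.9 mm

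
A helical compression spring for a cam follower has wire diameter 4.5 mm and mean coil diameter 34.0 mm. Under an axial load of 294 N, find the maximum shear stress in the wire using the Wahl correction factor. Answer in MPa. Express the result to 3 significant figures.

334 MPa

Spring index C = D/d = 34.0/4.5 = 7.5556
K_W = (4C−1)/(4C−4) + 0.615/C = 29.222/26.222 + 0.0814 = 1.1958
τ₀ = 8FD/(πd³) = 8·294·34.0/(π·4.5³) = 79968/286.28 = 279.34 MPa
τ_max = K·τ₀ = 1.1958 × 279.34 = 334.03 MPa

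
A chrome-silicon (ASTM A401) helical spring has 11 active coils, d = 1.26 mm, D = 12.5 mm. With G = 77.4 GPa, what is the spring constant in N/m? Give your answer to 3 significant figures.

k = Gd⁴/(8D³N_a) = (77.4×10³ × 1.26⁴) / (8 × 12.5³ × 11)
  = 195085 / 171875 = 1.135 N/mm = 1135 N/m

1140 N/m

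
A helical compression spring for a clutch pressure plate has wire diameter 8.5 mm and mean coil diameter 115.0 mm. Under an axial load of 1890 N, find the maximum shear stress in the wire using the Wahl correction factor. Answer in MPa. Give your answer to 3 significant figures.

996 MPa

Spring index C = D/d = 115.0/8.5 = 13.5294
K_W = (4C−1)/(4C−4) + 0.615/C = 53.118/50.118 + 0.0455 = 1.1053
τ₀ = 8FD/(πd³) = 8·1890·115.0/(π·8.5³) = 1.7388e+06/1929.3 = 901.25 MPa
τ_max = K·τ₀ = 1.1053 × 901.25 = 996.16 MPa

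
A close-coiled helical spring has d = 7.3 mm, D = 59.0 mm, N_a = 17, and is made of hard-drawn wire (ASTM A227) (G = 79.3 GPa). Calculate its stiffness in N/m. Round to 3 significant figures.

k = Gd⁴/(8D³N_a) = (79.3×10³ × 7.3⁴) / (8 × 59.0³ × 17)
  = 2.25198e+08 / 2.79315e+07 = 8.0625 N/mm = 8062.5 N/m

8060 N/m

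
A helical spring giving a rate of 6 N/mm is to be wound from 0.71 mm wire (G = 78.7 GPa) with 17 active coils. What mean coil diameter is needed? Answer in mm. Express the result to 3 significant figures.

2.90 mm

D = (Gd⁴/(8N_a·k))^(1/3) = (78.7×10³·0.71⁴/(8·17·6))^(1/3)
  = (24.5086)^(1/3) = 2.9047 mm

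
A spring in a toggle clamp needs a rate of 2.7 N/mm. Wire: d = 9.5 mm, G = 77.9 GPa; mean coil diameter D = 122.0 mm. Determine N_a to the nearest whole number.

N_a = Gd⁴/(8D³k) = (77.9×10³ × 9.5⁴)/(8 × 122.0³ × 2.7)
    = 6.345e+08 / 3.92223e+07 = 16.18 → 16 coils

16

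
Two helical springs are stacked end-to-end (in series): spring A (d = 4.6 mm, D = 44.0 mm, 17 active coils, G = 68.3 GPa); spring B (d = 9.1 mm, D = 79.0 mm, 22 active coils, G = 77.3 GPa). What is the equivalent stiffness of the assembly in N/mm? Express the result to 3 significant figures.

1.84 N/mm

k_A = Gd⁴/(8D³N_a) = (68.3×10³)(4.6⁴)/(8·44.0³·17) = 2.6397 N/mm
k_B = Gd⁴/(8D³N_a) = (77.3×10³)(9.1⁴)/(8·79.0³·22) = 6.1087 N/mm
Series: 1/k_eq = 1/2.6397 + 1/6.1087 = 0.54253; k_eq = 1.8432 N/mm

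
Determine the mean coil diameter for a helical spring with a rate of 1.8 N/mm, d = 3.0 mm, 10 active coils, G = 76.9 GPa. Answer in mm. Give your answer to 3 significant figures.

35.1 mm

D = (Gd⁴/(8N_a·k))^(1/3) = (76.9×10³·3.0⁴/(8·10·1.8))^(1/3)
  = (43256.2)^(1/3) = 35.1034 mm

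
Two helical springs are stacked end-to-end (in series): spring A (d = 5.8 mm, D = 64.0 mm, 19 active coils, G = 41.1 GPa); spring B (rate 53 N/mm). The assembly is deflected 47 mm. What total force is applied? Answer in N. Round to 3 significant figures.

k_A = Gd⁴/(8D³N_a) = (41.1×10³)(5.8⁴)/(8·64.0³·19) = 1.1673 N/mm
Series: 1/k_eq = 1/1.1673 + 1/53 = 0.87557; k_eq = 1.1421 N/mm
F = k_eq·δ = 1.1421·47 = 53.679 N

53.7 N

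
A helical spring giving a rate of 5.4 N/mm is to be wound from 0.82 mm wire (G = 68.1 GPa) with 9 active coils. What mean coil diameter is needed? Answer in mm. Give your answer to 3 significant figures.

D = (Gd⁴/(8N_a·k))^(1/3) = (68.1×10³·0.82⁴/(8·9·5.4))^(1/3)
  = (79.1911)^(1/3) = 4.2943 mm

4.29 mm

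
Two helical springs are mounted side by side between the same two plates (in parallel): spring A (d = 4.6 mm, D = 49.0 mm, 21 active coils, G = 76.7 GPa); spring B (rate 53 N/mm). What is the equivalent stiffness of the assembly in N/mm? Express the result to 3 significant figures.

k_A = Gd⁴/(8D³N_a) = (76.7×10³)(4.6⁴)/(8·49.0³·21) = 1.7375 N/mm
Parallel: k_eq = 1.7375 + 53 = 54.738 N/mm

54.7 N/mm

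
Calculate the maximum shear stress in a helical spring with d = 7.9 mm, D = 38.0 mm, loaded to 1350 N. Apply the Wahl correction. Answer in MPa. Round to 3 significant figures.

Spring index C = D/d = 38.0/7.9 = 4.8101
K_W = (4C−1)/(4C−4) + 0.615/C = 18.241/15.241 + 0.1279 = 1.3247
τ₀ = 8FD/(πd³) = 8·1350·38.0/(π·7.9³) = 410400/1548.9 = 264.96 MPa
τ_max = K·τ₀ = 1.3247 × 264.96 = 350.99 MPa

351 MPa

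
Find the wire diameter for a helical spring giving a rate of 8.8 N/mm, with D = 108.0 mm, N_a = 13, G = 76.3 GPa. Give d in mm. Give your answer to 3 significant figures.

d = (8D³N_a·k / G)^(1/4) = (8·108.0³·13·8.8 / (76.3×10³))^0.25
  = (15110)^0.25 = 11.0870 mm

11.1 mm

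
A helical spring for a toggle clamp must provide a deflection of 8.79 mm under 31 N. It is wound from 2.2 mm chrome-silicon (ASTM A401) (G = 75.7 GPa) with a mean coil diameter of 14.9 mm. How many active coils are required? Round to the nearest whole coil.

Required rate k = F/δ = 31/8.79 = 3.5267 N/mm
N_a = Gd⁴/(8D³k) = (75.7×10³ × 2.2⁴)/(8 × 14.9³ × 3.5267)
    = 1.77332e+06 / 93330.1 = 19 → 19 coils

19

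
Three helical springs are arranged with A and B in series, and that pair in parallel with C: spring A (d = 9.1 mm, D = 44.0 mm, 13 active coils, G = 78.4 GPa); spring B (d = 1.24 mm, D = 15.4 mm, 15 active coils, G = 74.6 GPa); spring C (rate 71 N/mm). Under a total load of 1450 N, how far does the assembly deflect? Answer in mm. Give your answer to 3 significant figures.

20.3 mm

k_A = Gd⁴/(8D³N_a) = (78.4×10³)(9.1⁴)/(8·44.0³·13) = 60.686 N/mm
k_B = Gd⁴/(8D³N_a) = (74.6×10³)(1.24⁴)/(8·15.4³·15) = 0.40242 N/mm
Springs A,B series: k_AB = 1/(1/60.686+1/0.40242) = 0.39977 N/mm; parallel with C: k_eq = 0.39977+71 = 71.4 N/mm
δ = F/k_eq = 1450/71.4 = 20.308 mm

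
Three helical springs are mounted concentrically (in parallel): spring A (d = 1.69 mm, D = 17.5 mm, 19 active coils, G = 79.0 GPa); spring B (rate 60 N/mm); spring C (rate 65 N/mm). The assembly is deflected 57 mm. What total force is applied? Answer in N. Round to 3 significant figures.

7170 N

k_A = Gd⁴/(8D³N_a) = (79.0×10³)(1.69⁴)/(8·17.5³·19) = 0.79107 N/mm
Parallel: k_eq = 0.79107 + 60 + 65 = 125.79 N/mm
F = k_eq·δ = 125.79·57 = 7170.1 N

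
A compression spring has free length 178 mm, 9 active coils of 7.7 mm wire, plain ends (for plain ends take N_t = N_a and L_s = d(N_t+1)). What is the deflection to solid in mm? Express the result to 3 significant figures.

101 mm

N_t = 9; L_s = 7.7·10 = 77 mm
δ_solid = L₀ − L_s = 178 − 77 = 101 mm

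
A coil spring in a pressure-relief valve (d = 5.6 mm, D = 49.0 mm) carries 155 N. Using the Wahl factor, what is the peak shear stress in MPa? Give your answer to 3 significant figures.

129 MPa

Spring index C = D/d = 49.0/5.6 = 8.7500
K_W = (4C−1)/(4C−4) + 0.615/C = 34.000/31.000 + 0.0703 = 1.1671
τ₀ = 8FD/(πd³) = 8·155·49.0/(π·5.6³) = 60760/551.71 = 110.13 MPa
τ_max = K·τ₀ = 1.1671 × 110.13 = 128.53 MPa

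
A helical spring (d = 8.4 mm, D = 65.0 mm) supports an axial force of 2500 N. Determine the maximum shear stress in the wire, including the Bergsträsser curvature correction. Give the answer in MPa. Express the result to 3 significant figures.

823 MPa

Spring index C = D/d = 65.0/8.4 = 7.7381
K_B = (4C+2)/(4C−3) = 32.952/27.952 = 1.1789
τ₀ = 8FD/(πd³) = 8·2500·65.0/(π·8.4³) = 1.3e+06/1862 = 698.16 MPa
τ_max = K·τ₀ = 1.1789 × 698.16 = 823.05 MPa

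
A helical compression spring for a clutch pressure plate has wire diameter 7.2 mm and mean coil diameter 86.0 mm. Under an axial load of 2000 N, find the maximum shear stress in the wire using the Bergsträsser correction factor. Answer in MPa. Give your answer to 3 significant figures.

1300 MPa

Spring index C = D/d = 86.0/7.2 = 11.9444
K_B = (4C+2)/(4C−3) = 49.778/44.778 = 1.1117
τ₀ = 8FD/(πd³) = 8·2000·86.0/(π·7.2³) = 1.376e+06/1172.6 = 1173.5 MPa
τ_max = K·τ₀ = 1.1117 × 1173.5 = 1304.5 MPa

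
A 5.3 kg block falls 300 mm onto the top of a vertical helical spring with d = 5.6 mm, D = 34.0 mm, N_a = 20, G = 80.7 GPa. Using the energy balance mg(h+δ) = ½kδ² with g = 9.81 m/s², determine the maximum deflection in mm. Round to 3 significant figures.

k = Gd⁴/(8D³N_a) = (80.7×10³)(5.6⁴)/(8·34.0³·20) = 12.62 N/mm
W = mg = 5.3 × 9.81 = 51.993 N
½kδ² − Wδ − Wh = 0 → δ = (W + √(W² + 2kWh))/k
δ = (51.993 + √(2703.3 + 393700))/12.62 = (51.993 + 629.61)/12.62 = 54.008 mm

54.0 mm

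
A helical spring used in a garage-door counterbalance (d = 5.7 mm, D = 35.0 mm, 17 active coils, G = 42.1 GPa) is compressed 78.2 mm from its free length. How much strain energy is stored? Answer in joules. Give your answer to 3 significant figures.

23.3 J

k = Gd⁴/(8D³N_a) = (42.1×10³)(5.7⁴)/(8·35.0³·17) = 7.6215 N/mm
U = ½kδ² = 0.5 × 7.6215 × 78.2² = 23304 N·mm = 23.304 J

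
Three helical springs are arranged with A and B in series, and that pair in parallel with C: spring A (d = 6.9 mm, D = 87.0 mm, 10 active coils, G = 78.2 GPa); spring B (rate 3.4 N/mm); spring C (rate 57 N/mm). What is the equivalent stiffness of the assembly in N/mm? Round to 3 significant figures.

58.7 N/mm

k_A = Gd⁴/(8D³N_a) = (78.2×10³)(6.9⁴)/(8·87.0³·10) = 3.3648 N/mm
Springs A,B series: k_AB = 1/(1/3.3648+1/3.4) = 1.6911 N/mm; parallel with C: k_eq = 1.6911+57 = 58.691 N/mm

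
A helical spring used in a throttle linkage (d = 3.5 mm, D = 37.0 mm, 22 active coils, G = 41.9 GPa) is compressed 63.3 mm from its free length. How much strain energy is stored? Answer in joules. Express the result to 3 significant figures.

k = Gd⁴/(8D³N_a) = (41.9×10³)(3.5⁴)/(8·37.0³·22) = 0.70529 N/mm
U = ½kδ² = 0.5 × 0.70529 × 63.3² = 1413 N·mm = 1.413 J

1.41 J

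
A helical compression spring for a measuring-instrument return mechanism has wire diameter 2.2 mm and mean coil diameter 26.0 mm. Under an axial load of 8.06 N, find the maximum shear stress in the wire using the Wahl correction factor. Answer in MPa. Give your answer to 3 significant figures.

Spring index C = D/d = 26.0/2.2 = 11.8182
K_W = (4C−1)/(4C−4) + 0.615/C = 46.273/43.273 + 0.0520 = 1.1214
τ₀ = 8FD/(πd³) = 8·8.06·26.0/(π·2.2³) = 1676.48/33.452 = 50.116 MPa
τ_max = K·τ₀ = 1.1214 × 50.116 = 56.199 MPa

56.2 MPa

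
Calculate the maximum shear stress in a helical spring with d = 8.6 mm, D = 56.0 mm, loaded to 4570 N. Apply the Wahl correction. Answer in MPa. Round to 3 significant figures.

Spring index C = D/d = 56.0/8.6 = 6.5116
K_W = (4C−1)/(4C−4) + 0.615/C = 25.047/22.047 + 0.0944 = 1.2305
τ₀ = 8FD/(πd³) = 8·4570·56.0/(π·8.6³) = 2.04736e+06/1998.2 = 1024.6 MPa
τ_max = K·τ₀ = 1.2305 × 1024.6 = 1260.8 MPa

1260 MPa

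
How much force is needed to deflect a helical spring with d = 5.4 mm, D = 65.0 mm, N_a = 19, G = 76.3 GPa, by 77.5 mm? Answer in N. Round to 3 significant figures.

k = Gd⁴/(8D³N_a) = (76.3×10³)(5.4⁴)/(8·65.0³·19) = 1.5542 N/mm
F = k·δ = 1.5542 × 77.5 = 120.45 N

120 N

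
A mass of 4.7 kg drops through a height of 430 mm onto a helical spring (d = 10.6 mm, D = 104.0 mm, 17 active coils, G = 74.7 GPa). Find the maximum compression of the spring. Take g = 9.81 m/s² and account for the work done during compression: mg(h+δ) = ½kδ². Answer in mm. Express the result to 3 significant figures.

k = Gd⁴/(8D³N_a) = (74.7×10³)(10.6⁴)/(8·104.0³·17) = 6.1646 N/mm
W = mg = 4.7 × 9.81 = 46.107 N
½kδ² − Wδ − Wh = 0 → δ = (W + √(W² + 2kWh))/k
δ = (46.107 + √(2125.9 + 244439))/6.1646 = (46.107 + 496.55)/6.1646 = 88.028 mm

88.0 mm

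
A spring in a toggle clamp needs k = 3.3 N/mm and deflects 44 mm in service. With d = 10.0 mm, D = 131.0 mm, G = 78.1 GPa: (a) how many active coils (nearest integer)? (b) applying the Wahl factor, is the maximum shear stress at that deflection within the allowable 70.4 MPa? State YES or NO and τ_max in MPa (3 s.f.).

N_a = Gd⁴/(8D³k) = (78.1×10³)(10.0⁴)/(8·131.0³·3.3) = 13.16 → N_a = 13
Actual rate k = Gd⁴/(8D³·13) = 3.3404 N/mm
Working load F = kδ = 3.3404·44 = 146.98 N
C = 131.0/10.0 = 13.1000; K_W = (4C−1)/(4C−4)+0.615/C = 1.1089
τ_max = K_W·8FD/(πd³) = 1.1089·49.031 = 54.372 MPa
τ_max ≤ 70.4 MPa → acceptable

(a) 13 coils; (b) YES, τ_max = 54.4 MPa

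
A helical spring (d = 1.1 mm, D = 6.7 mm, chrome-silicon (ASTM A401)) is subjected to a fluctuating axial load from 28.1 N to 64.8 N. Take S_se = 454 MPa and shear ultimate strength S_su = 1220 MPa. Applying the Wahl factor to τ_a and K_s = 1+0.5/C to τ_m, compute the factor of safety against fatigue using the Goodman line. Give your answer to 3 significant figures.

0.851

C = D/d = 6.7/1.1 = 6.0909; K_W = (4C−1)/(4C−4)+0.615/C = 1.2483; K_s = 1+0.5/C = 1.0821
F_a = (F_max−F_min)/2 = 18.35 N; F_m = (F_max+F_min)/2 = 46.45 N
τ_a = K_W·8F_aD/(πd³) = 1.2483 × 235.22 = 293.62 MPa
τ_m = K_s·8F_mD/(πd³) = 1.0821 × 595.42 = 644.3 MPa
Goodman: 1/n_f = τ_a/S_se + τ_m/S_su = 293.62/454 + 644.3/1220 = 0.64675 + 0.52811 = 1.1749
n_f = 1/1.1749 = 0.8512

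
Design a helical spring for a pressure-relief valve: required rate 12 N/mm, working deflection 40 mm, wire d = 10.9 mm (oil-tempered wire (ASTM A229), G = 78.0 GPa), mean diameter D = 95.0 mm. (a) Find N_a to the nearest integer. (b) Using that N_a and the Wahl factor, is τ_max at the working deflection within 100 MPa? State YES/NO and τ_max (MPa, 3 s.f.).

N_a = Gd⁴/(8D³k) = (78.0×10³)(10.9⁴)/(8·95.0³·12) = 13.38 → N_a = 13
Actual rate k = Gd⁴/(8D³·13) = 12.348 N/mm
Working load F = kδ = 12.348·40 = 493.92 N
C = 95.0/10.9 = 8.7156; K_W = (4C−1)/(4C−4)+0.615/C = 1.1678
τ_max = K_W·8FD/(πd³) = 1.1678·92.266 = 107.75 MPa
τ_max > 100 MPa → exceeds allowable

(a) 13 coils; (b) NO, τ_max = 108 MPa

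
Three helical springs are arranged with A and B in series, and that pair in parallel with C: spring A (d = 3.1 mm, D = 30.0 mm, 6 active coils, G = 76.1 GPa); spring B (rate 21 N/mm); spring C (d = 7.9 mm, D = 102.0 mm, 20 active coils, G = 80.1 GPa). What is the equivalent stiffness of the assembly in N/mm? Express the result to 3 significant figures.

k_A = Gd⁴/(8D³N_a) = (76.1×10³)(3.1⁴)/(8·30.0³·6) = 5.4228 N/mm
k_C = Gd⁴/(8D³N_a) = (80.1×10³)(7.9⁴)/(8·102.0³·20) = 1.8375 N/mm
Springs A,B series: k_AB = 1/(1/5.4228+1/21) = 4.3099 N/mm; parallel with C: k_eq = 4.3099+1.8375 = 6.1474 N/mm

6.15 N/mm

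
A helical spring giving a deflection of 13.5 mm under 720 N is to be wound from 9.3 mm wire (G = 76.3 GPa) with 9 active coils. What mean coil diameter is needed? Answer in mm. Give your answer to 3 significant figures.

Required rate k = F/δ = 720/13.5 = 53.333 N/mm
D = (Gd⁴/(8N_a·k))^(1/3) = (76.3×10³·9.3⁴/(8·9·53.333))^(1/3)
  = (148636)^(1/3) = 52.9714 mm

53.0 mm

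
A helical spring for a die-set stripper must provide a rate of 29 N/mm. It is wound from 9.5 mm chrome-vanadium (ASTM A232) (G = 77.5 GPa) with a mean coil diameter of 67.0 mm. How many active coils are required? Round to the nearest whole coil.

9

N_a = Gd⁴/(8D³k) = (77.5×10³ × 9.5⁴)/(8 × 67.0³ × 29)
    = 6.31242e+08 / 6.9777e+07 = 9.047 → 9 coils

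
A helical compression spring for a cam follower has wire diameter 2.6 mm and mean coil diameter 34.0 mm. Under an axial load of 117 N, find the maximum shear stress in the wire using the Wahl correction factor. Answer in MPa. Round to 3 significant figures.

Spring index C = D/d = 34.0/2.6 = 13.0769
K_W = (4C−1)/(4C−4) + 0.615/C = 51.308/48.308 + 0.0470 = 1.1091
τ₀ = 8FD/(πd³) = 8·117·34.0/(π·2.6³) = 31824/55.217 = 576.35 MPa
τ_max = K·τ₀ = 1.1091 × 576.35 = 639.25 MPa

639 MPa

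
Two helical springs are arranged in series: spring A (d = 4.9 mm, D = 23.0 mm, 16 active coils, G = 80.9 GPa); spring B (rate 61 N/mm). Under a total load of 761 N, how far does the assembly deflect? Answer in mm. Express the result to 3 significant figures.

k_A = Gd⁴/(8D³N_a) = (80.9×10³)(4.9⁴)/(8·23.0³·16) = 29.946 N/mm
Series: 1/k_eq = 1/29.946 + 1/61 = 0.049787; k_eq = 20.086 N/mm
δ = F/k_eq = 761/20.086 = 37.888 mm

37.9 mm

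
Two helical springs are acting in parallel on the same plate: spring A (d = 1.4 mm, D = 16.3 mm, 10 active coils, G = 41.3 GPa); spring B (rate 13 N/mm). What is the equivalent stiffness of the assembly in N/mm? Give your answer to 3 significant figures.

13.5 N/mm

k_A = Gd⁴/(8D³N_a) = (41.3×10³)(1.4⁴)/(8·16.3³·10) = 0.45794 N/mm
Parallel: k_eq = 0.45794 + 13 = 13.458 N/mm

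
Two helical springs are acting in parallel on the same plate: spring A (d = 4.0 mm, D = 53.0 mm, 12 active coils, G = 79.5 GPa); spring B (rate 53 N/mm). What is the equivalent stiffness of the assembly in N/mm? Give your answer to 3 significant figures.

k_A = Gd⁴/(8D³N_a) = (79.5×10³)(4.0⁴)/(8·53.0³·12) = 1.424 N/mm
Parallel: k_eq = 1.424 + 53 = 54.424 N/mm

54.4 N/mm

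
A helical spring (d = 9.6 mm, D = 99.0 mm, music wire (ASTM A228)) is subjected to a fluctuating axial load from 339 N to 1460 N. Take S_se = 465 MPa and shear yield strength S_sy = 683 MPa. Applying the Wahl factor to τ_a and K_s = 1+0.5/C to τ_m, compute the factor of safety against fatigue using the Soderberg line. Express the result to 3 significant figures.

C = D/d = 99.0/9.6 = 10.3125; K_W = (4C−1)/(4C−4)+0.615/C = 1.1402; K_s = 1+0.5/C = 1.0485
F_a = (F_max−F_min)/2 = 560.5 N; F_m = (F_max+F_min)/2 = 899.5 N
τ_a = K_W·8F_aD/(πd³) = 1.1402 × 159.71 = 182.1 MPa
τ_m = K_s·8F_mD/(πd³) = 1.0485 × 256.31 = 268.74 MPa
Soderberg: 1/n_f = τ_a/S_se + τ_m/S_sy = 182.1/465 + 268.74/683 = 0.39161 + 0.39346 = 0.78507
n_f = 1/0.78507 = 1.274

1.27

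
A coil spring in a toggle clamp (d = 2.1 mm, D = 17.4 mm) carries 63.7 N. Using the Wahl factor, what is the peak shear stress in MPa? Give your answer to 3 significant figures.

359 MPa

Spring index C = D/d = 17.4/2.1 = 8.2857
K_W = (4C−1)/(4C−4) + 0.615/C = 32.143/29.143 + 0.0742 = 1.1772
τ₀ = 8FD/(πd³) = 8·63.7·17.4/(π·2.1³) = 8867.04/29.094 = 304.77 MPa
τ_max = K·τ₀ = 1.1772 × 304.77 = 358.76 MPa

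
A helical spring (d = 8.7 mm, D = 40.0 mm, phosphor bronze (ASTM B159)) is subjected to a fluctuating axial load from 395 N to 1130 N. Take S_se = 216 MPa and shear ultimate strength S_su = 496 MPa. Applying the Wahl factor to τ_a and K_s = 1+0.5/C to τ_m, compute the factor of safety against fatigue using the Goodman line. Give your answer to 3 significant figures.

1.62

C = D/d = 40.0/8.7 = 4.5977; K_W = (4C−1)/(4C−4)+0.615/C = 1.3422; K_s = 1+0.5/C = 1.1087
F_a = (F_max−F_min)/2 = 367.5 N; F_m = (F_max+F_min)/2 = 762.5 N
τ_a = K_W·8F_aD/(πd³) = 1.3422 × 56.846 = 76.3 MPa
τ_m = K_s·8F_mD/(πd³) = 1.1087 × 117.95 = 130.77 MPa
Goodman: 1/n_f = τ_a/S_se + τ_m/S_su = 76.3/216 + 130.77/496 = 0.35324 + 0.26365 = 0.6169
n_f = 1/0.6169 = 1.621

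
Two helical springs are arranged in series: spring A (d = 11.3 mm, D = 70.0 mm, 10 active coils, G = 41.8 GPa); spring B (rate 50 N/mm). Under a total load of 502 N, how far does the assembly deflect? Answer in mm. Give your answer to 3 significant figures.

30.3 mm

k_A = Gd⁴/(8D³N_a) = (41.8×10³)(11.3⁴)/(8·70.0³·10) = 24.837 N/mm
Series: 1/k_eq = 1/24.837 + 1/50 = 0.060262; k_eq = 16.594 N/mm
δ = F/k_eq = 502/16.594 = 30.251 mm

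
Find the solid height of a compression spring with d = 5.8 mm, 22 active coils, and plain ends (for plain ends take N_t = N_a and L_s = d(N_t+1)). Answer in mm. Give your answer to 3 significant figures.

133 mm

plain ends: N_t = N_a = 22
L_s = d·(N_t+1) = 5.8 × 23 = 133.4 mm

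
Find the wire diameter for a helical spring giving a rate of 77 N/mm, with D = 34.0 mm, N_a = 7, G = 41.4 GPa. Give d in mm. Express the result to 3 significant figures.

8.00 mm

d = (8D³N_a·k / G)^(1/4) = (8·34.0³·7·77 / (41.4×10³))^0.25
  = (4093.7)^0.25 = 7.9989 mm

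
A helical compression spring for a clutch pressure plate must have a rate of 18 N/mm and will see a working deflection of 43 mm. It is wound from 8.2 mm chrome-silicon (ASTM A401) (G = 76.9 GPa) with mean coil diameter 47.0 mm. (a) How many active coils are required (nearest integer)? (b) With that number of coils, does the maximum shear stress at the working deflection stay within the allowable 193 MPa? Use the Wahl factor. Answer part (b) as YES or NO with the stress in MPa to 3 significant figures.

(a) 23 coils; (b) NO, τ_max = 215 MPa

N_a = Gd⁴/(8D³k) = (76.9×10³)(8.2⁴)/(8·47.0³·18) = 23.26 → N_a = 23
Actual rate k = Gd⁴/(8D³·23) = 18.2 N/mm
Working load F = kδ = 18.2·43 = 782.6 N
C = 47.0/8.2 = 5.7317; K_W = (4C−1)/(4C−4)+0.615/C = 1.2658
τ_max = K_W·8FD/(πd³) = 1.2658·169.88 = 215.03 MPa
τ_max > 193 MPa → exceeds allowable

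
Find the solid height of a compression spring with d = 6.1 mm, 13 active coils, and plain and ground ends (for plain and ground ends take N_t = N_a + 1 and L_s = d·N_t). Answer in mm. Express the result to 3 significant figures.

85.4 mm

plain and ground ends: N_t = N_a + 1 = 13 + 1 = 14
L_s = d·N_t = 6.1 × 14 = 85.4 mm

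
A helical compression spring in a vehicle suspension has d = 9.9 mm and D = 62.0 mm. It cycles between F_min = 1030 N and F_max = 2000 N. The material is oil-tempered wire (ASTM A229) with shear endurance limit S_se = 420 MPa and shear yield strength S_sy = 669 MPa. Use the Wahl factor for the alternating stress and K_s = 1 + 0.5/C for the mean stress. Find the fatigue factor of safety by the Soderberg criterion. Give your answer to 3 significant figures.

1.58

C = D/d = 62.0/9.9 = 6.2626; K_W = (4C−1)/(4C−4)+0.615/C = 1.2407; K_s = 1+0.5/C = 1.0798
F_a = (F_max−F_min)/2 = 485 N; F_m = (F_max+F_min)/2 = 1515 N
τ_a = K_W·8F_aD/(πd³) = 1.2407 × 78.917 = 97.913 MPa
τ_m = K_s·8F_mD/(πd³) = 1.0798 × 246.51 = 266.19 MPa
Soderberg: 1/n_f = τ_a/S_se + τ_m/S_sy = 97.913/420 + 266.19/669 = 0.23313 + 0.39790 = 0.63102
n_f = 1/0.63102 = 1.585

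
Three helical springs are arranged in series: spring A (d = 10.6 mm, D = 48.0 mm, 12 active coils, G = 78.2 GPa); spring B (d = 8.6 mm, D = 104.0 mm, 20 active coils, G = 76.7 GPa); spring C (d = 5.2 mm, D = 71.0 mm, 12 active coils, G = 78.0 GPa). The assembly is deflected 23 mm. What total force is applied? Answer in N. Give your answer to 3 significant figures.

22.1 N

k_A = Gd⁴/(8D³N_a) = (78.2×10³)(10.6⁴)/(8·48.0³·12) = 92.99 N/mm
k_B = Gd⁴/(8D³N_a) = (76.7×10³)(8.6⁴)/(8·104.0³·20) = 2.3311 N/mm
k_C = Gd⁴/(8D³N_a) = (78.0×10³)(5.2⁴)/(8·71.0³·12) = 1.6598 N/mm
Series: 1/k_eq = 1/92.99 + 1/2.3311 + 1/1.6598 = 1.0422; k_eq = 0.95951 N/mm
F = k_eq·δ = 0.95951·23 = 22.069 N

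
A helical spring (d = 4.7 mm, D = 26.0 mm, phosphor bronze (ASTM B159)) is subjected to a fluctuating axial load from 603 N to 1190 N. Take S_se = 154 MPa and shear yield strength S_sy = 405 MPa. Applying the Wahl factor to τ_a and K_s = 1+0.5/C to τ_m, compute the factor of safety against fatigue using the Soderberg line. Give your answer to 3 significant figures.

0.324

C = D/d = 26.0/4.7 = 5.5319; K_W = (4C−1)/(4C−4)+0.615/C = 1.2767; K_s = 1+0.5/C = 1.0904
F_a = (F_max−F_min)/2 = 293.5 N; F_m = (F_max+F_min)/2 = 896.5 N
τ_a = K_W·8F_aD/(πd³) = 1.2767 × 187.17 = 238.95 MPa
τ_m = K_s·8F_mD/(πd³) = 1.0904 × 571.7 = 623.38 MPa
Soderberg: 1/n_f = τ_a/S_se + τ_m/S_sy = 238.95/154 + 623.38/405 = 1.55162 + 1.53920 = 3.0908
n_f = 1/3.0908 = 0.3235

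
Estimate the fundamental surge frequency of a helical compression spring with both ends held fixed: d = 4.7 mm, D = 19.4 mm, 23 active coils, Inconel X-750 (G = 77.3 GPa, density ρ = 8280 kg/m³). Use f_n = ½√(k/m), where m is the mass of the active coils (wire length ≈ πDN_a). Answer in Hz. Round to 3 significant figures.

187 Hz

k = Gd⁴/(8D³N_a) = (77.3×10³)(4.7⁴)/(8·19.4³·23) = 28.077 N/mm = 28077 N/m
Wire length L = πDN_a = π·19.4·23 = 1401.8 mm
m = ρ·(πd²/4)·L = 8280 × 17.349×10⁻⁶ m² × 1.4018 m = 0.20137 kg
f_n = ½√(k/m) = 0.5·√(28077/0.20137) = 0.5·√(1.3943e+05) = 186.7 Hz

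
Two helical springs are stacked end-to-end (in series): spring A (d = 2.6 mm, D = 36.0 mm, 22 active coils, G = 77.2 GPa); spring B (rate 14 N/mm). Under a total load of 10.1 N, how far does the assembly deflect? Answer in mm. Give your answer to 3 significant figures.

24.2 mm

k_A = Gd⁴/(8D³N_a) = (77.2×10³)(2.6⁴)/(8·36.0³·22) = 0.42963 N/mm
Series: 1/k_eq = 1/0.42963 + 1/14 = 2.399; k_eq = 0.41683 N/mm
δ = F/k_eq = 10.1/0.41683 = 24.23 mm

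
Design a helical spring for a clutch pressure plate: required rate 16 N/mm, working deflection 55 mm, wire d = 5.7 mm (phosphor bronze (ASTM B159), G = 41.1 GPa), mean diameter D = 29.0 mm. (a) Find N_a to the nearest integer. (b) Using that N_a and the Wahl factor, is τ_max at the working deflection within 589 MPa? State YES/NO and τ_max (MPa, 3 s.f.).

(a) 14 coils; (b) YES, τ_max = 454 MPa

N_a = Gd⁴/(8D³k) = (41.1×10³)(5.7⁴)/(8·29.0³·16) = 13.9 → N_a = 14
Actual rate k = Gd⁴/(8D³·14) = 15.883 N/mm
Working load F = kδ = 15.883·55 = 873.56 N
C = 29.0/5.7 = 5.0877; K_W = (4C−1)/(4C−4)+0.615/C = 1.3044
τ_max = K_W·8FD/(πd³) = 1.3044·348.34 = 454.36 MPa
τ_max ≤ 589 MPa → acceptable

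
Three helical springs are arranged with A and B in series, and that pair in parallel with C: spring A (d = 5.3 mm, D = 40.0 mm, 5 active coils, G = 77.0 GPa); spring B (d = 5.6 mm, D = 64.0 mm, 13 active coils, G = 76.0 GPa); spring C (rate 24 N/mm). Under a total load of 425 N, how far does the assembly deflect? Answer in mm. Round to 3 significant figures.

16.1 mm

k_A = Gd⁴/(8D³N_a) = (77.0×10³)(5.3⁴)/(8·40.0³·5) = 23.733 N/mm
k_B = Gd⁴/(8D³N_a) = (76.0×10³)(5.6⁴)/(8·64.0³·13) = 2.7415 N/mm
Springs A,B series: k_AB = 1/(1/23.733+1/2.7415) = 2.4576 N/mm; parallel with C: k_eq = 2.4576+24 = 26.458 N/mm
δ = F/k_eq = 425/26.458 = 16.063 mm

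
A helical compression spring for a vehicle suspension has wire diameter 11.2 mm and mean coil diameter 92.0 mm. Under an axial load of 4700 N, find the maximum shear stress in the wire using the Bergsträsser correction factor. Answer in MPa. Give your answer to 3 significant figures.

915 MPa

Spring index C = D/d = 92.0/11.2 = 8.2143
K_B = (4C+2)/(4C−3) = 34.857/29.857 = 1.1675
τ₀ = 8FD/(πd³) = 8·4700·92.0/(π·11.2³) = 3.4592e+06/4413.7 = 783.74 MPa
τ_max = K·τ₀ = 1.1675 × 783.74 = 914.99 MPa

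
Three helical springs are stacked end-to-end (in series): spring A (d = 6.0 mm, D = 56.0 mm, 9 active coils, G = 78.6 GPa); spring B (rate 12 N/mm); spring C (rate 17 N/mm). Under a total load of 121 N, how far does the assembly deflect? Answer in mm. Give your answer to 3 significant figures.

k_A = Gd⁴/(8D³N_a) = (78.6×10³)(6.0⁴)/(8·56.0³·9) = 8.0562 N/mm
Series: 1/k_eq = 1/8.0562 + 1/12 + 1/17 = 0.26628; k_eq = 3.7554 N/mm
δ = F/k_eq = 121/3.7554 = 32.22 mm

32.2 mm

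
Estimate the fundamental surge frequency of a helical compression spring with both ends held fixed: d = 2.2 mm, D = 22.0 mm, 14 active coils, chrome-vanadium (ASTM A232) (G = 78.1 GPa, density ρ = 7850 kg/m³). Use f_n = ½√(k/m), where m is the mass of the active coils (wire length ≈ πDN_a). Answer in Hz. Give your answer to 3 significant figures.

k = Gd⁴/(8D³N_a) = (78.1×10³)(2.2⁴)/(8·22.0³·14) = 1.5341 N/mm = 1534.1 N/m
Wire length L = πDN_a = π·22.0·14 = 967.61 mm
m = ρ·(πd²/4)·L = 7850 × 3.8013×10⁻⁶ m² × 0.96761 m = 0.028874 kg
f_n = ½√(k/m) = 0.5·√(1534.1/0.028874) = 0.5·√(53131) = 115.25 Hz

115 Hz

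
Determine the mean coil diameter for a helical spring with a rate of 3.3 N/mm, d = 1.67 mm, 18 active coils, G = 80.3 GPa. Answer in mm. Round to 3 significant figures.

11.0 mm

D = (Gd⁴/(8N_a·k))^(1/3) = (80.3×10³·1.67⁴/(8·18·3.3))^(1/3)
  = (1314.33)^(1/3) = 10.9539 mm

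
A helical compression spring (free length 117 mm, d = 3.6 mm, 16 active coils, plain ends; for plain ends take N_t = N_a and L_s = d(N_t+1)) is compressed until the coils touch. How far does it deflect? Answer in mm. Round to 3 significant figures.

55.8 mm

N_t = 16; L_s = 3.6·17 = 61.2 mm
δ_solid = L₀ − L_s = 117 − 61.2 = 55.8 mm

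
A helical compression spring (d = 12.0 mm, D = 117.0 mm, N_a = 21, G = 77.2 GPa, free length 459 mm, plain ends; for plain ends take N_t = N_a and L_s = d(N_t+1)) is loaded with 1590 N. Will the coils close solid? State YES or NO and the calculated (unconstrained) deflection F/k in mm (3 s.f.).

k = Gd⁴/(8D³N_a) = (77.2×10³)(12.0⁴)/(8·117.0³·21) = 5.9494 N/mm
N_t = 21; L_s = 12.0·22 = 264 mm; δ_solid = L₀ − L_s = 459 − 264 = 195 mm
δ = F/k = 1590/5.9494 = 267.25 mm
δ ≥ δ_solid → spring goes solid

YES, δ = 267 mm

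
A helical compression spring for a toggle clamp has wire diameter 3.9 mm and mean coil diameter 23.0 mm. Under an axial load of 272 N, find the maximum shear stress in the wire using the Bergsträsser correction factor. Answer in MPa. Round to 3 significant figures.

Spring index C = D/d = 23.0/3.9 = 5.8974
K_B = (4C+2)/(4C−3) = 25.590/20.590 = 1.2428
τ₀ = 8FD/(πd³) = 8·272·23.0/(π·3.9³) = 50048/186.36 = 268.56 MPa
τ_max = K·τ₀ = 1.2428 × 268.56 = 333.78 MPa

334 MPa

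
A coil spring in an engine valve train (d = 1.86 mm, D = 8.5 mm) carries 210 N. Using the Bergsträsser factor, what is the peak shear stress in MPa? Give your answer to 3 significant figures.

Spring index C = D/d = 8.5/1.86 = 4.5699
K_B = (4C+2)/(4C−3) = 20.280/15.280 = 1.3272
τ₀ = 8FD/(πd³) = 8·210·8.5/(π·1.86³) = 14280/20.216 = 706.38 MPa
τ_max = K·τ₀ = 1.3272 × 706.38 = 937.53 MPa

938 MPa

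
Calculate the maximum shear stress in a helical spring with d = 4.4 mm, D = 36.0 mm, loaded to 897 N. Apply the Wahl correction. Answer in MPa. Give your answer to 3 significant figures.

Spring index C = D/d = 36.0/4.4 = 8.1818
K_W = (4C−1)/(4C−4) + 0.615/C = 31.727/28.727 + 0.0752 = 1.1796
τ₀ = 8FD/(πd³) = 8·897·36.0/(π·4.4³) = 258336/267.61 = 965.33 MPa
τ_max = K·τ₀ = 1.1796 × 965.33 = 1138.7 MPa

1140 MPa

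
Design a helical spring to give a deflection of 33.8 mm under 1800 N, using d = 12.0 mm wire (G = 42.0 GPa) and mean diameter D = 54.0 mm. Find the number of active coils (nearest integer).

Required rate k = F/δ = 1800/33.8 = 53.254 N/mm
N_a = Gd⁴/(8D³k) = (42.0×10³ × 12.0⁴)/(8 × 54.0³ × 53.254)
    = 8.70912e+08 / 6.70853e+07 = 12.98 → 13 coils

13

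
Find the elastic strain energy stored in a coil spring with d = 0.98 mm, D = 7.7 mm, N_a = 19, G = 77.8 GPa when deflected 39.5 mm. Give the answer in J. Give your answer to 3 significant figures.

0.807 J

k = Gd⁴/(8D³N_a) = (77.8×10³)(0.98⁴)/(8·7.7³·19) = 1.0341 N/mm
U = ½kδ² = 0.5 × 1.0341 × 39.5² = 806.74 N·mm = 0.80674 J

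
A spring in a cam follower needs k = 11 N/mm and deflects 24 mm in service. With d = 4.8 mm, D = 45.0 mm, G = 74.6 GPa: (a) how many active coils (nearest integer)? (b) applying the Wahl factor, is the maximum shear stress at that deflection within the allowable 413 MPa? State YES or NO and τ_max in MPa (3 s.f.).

N_a = Gd⁴/(8D³k) = (74.6×10³)(4.8⁴)/(8·45.0³·11) = 4.938 → N_a = 5
Actual rate k = Gd⁴/(8D³·5) = 10.864 N/mm
Working load F = kδ = 10.864·24 = 260.75 N
C = 45.0/4.8 = 9.3750; K_W = (4C−1)/(4C−4)+0.615/C = 1.1552
τ_max = K_W·8FD/(πd³) = 1.1552·270.18 = 312.09 MPa
τ_max ≤ 413 MPa → acceptable

(a) 5 coils; (b) YES, τ_max = 312 MPa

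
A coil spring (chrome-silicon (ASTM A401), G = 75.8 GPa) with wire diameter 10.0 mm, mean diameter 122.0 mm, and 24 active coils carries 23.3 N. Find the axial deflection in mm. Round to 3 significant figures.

k = Gd⁴/(8D³N_a) = (75.8×10³)(10.0⁴)/(8·122.0³·24) = 2.1741 N/mm
δ = F/k = 23.3 / 2.1741 = 10.717 mm

10.7 mm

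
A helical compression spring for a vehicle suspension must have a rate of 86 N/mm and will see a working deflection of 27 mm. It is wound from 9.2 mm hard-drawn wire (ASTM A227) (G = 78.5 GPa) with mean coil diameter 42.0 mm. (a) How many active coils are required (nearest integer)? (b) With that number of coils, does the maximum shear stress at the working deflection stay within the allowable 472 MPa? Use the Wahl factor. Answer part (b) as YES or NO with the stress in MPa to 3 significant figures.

(a) 11 coils; (b) YES, τ_max = 430 MPa

N_a = Gd⁴/(8D³k) = (78.5×10³)(9.2⁴)/(8·42.0³·86) = 11.03 → N_a = 11
Actual rate k = Gd⁴/(8D³·11) = 86.256 N/mm
Working load F = kδ = 86.256·27 = 2328.9 N
C = 42.0/9.2 = 4.5652; K_W = (4C−1)/(4C−4)+0.615/C = 1.3451
τ_max = K_W·8FD/(πd³) = 1.3451·319.87 = 430.26 MPa
τ_max ≤ 472 MPa → acceptable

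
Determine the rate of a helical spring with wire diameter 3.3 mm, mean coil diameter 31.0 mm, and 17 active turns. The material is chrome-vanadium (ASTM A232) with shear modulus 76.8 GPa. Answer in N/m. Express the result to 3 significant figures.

k = Gd⁴/(8D³N_a) = (76.8×10³ × 3.3⁴) / (8 × 31.0³ × 17)
  = 9.10787e+06 / 4.05158e+06 = 2.248 N/mm = 2248 N/m

2250 N/m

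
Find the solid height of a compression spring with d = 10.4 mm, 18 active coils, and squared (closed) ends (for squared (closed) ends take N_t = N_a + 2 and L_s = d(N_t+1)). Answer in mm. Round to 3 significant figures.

218 mm

squared (closed) ends: N_t = N_a + 2 = 18 + 2 = 20
L_s = d·(N_t+1) = 10.4 × 21 = 218.4 mm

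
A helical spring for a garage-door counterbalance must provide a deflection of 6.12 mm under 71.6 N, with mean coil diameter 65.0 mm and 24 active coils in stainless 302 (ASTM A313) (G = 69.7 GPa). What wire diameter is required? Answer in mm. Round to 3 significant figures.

9.70 mm

Required rate k = F/δ = 71.6/6.12 = 11.699 N/mm
d = (8D³N_a·k / G)^(1/4) = (8·65.0³·24·11.699 / (69.7×10³))^0.25
  = (8850.5)^0.25 = 9.6993 mm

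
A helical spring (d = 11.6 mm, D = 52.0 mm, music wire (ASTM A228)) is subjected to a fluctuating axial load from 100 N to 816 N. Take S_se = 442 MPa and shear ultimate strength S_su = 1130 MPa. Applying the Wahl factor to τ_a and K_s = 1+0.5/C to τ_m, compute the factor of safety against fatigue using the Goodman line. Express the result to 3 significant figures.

7.62

C = D/d = 52.0/11.6 = 4.4828; K_W = (4C−1)/(4C−4)+0.615/C = 1.3525; K_s = 1+0.5/C = 1.1115
F_a = (F_max−F_min)/2 = 358 N; F_m = (F_max+F_min)/2 = 458 N
τ_a = K_W·8F_aD/(πd³) = 1.3525 × 30.371 = 41.077 MPa
τ_m = K_s·8F_mD/(πd³) = 1.1115 × 38.854 = 43.188 MPa
Goodman: 1/n_f = τ_a/S_se + τ_m/S_su = 41.077/442 + 43.188/1130 = 0.09294 + 0.03822 = 0.13115
n_f = 1/0.13115 = 7.625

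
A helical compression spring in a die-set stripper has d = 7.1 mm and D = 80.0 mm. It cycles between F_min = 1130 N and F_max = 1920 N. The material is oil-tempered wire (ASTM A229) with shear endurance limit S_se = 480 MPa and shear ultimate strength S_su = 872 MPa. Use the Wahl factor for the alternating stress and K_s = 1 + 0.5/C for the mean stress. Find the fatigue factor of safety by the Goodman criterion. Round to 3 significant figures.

C = D/d = 80.0/7.1 = 11.2676; K_W = (4C−1)/(4C−4)+0.615/C = 1.1276; K_s = 1+0.5/C = 1.0444
F_a = (F_max−F_min)/2 = 395 N; F_m = (F_max+F_min)/2 = 1525 N
τ_a = K_W·8F_aD/(πd³) = 1.1276 × 224.83 = 253.52 MPa
τ_m = K_s·8F_mD/(πd³) = 1.0444 × 868.01 = 906.53 MPa
Goodman: 1/n_f = τ_a/S_se + τ_m/S_su = 253.52/480 + 906.53/872 = 0.52817 + 1.03960 = 1.5678
n_f = 1/1.5678 = 0.6378

0.638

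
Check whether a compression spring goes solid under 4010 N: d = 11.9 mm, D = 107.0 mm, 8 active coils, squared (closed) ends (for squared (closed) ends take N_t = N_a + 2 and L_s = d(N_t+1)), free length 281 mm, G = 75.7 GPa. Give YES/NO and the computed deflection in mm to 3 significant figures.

k = Gd⁴/(8D³N_a) = (75.7×10³)(11.9⁴)/(8·107.0³·8) = 19.362 N/mm
N_t = 10; L_s = 11.9·11 = 130.9 mm; δ_solid = L₀ − L_s = 281 − 130.9 = 150.1 mm
δ = F/k = 4010/19.362 = 207.11 mm
δ ≥ δ_solid → spring goes solid

YES, δ = 207 mm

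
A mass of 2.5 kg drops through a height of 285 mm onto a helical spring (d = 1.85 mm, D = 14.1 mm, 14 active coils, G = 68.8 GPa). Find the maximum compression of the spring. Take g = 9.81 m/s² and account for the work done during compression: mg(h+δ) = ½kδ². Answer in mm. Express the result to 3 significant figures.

84.0 mm

k = Gd⁴/(8D³N_a) = (68.8×10³)(1.85⁴)/(8·14.1³·14) = 2.5668 N/mm
W = mg = 2.5 × 9.81 = 24.525 N
½kδ² − Wδ − Wh = 0 → δ = (W + √(W² + 2kWh))/k
δ = (24.525 + √(601.48 + 35882.6))/2.5668 = (24.525 + 191.01)/2.5668 = 83.968 mm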